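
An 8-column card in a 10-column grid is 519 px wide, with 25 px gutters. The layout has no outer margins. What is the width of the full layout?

519 − 7·25 = 344; ÷8 gives c = 43 px.
Total width: 10·43 + 9·25 = 655 px.

655 px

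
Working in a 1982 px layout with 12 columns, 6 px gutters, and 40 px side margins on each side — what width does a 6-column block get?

948 px

Inside the margins: 1982 − 80 = 1902 px.
1902 − 11·6 = 1836; ÷12 gives c = 153 px.
6-column span = 6·153 + 5·6 = 948 px.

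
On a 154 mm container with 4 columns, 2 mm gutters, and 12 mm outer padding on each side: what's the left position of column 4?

111 mm

Inside the margins: 154 − 24 = 130 mm.
130 − 3·2 = 124; ÷4 gives c = 31 mm.
Column 4 starts at margin + 3·(column + gutter) = 12 + 3·33 = 111 mm.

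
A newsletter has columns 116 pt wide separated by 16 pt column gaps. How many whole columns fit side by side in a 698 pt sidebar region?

5 columns

5 columns: 5·116 + 4·16 = 644 pt ≤ 698.
6 columns: 776 pt > 698. So 5.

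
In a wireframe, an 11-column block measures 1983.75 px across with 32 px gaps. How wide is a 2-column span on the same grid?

Subtracting 10 gaps of 32 leaves 1663.75 for 11 columns, so c = 151.25 px.
Span of 2: 2·151.25 + 1·32 = 302.5 + 32 = 334.5 px.

334.5 px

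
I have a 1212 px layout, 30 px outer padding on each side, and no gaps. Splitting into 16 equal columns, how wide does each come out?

Content width = 1212 − 2·30 = 1152 px.
1152 / 16 = 72 px per column.

72 px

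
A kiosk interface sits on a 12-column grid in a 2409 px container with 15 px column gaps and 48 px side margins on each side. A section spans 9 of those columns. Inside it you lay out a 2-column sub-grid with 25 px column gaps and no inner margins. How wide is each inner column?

Outer content = 2409 − 2·48 = 2313 px.
2313 − 11·15 = 2148; ÷12 gives c = 179 px.
Span of 9: 9·179 + 8·15 = 1611 + 120 = 1731 px.
1731 − 1·25 = 1706; ÷2 gives d = 853 px.

853 px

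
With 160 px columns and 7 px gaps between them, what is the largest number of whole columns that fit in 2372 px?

14 columns: 14·160 + 13·7 = 2331 px ≤ 2372.
15 columns: 2498 px > 2372. So 14.

14 columns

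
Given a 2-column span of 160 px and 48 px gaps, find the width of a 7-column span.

Subtracting 1 gap of 48 leaves 112 for 2 columns, so c = 56 px.
7 columns plus 6 gaps: 392 + 288 = 680 px.

680 px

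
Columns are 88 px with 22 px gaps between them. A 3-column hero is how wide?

Span of 3: 3·88 + 2·22 = 264 + 44 = 308 px.

308 px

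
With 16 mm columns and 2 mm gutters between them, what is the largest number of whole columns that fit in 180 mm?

Each extra column adds 16 + 2 = 18 mm.
(180 + 2) / 18 = 10.11, so 10 columns fit.

10 columns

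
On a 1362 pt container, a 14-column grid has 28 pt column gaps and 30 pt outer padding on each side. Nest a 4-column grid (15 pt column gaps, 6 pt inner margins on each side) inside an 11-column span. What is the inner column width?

Subtract both margins: 1362 − 2·30 = 1302 pt.
14c + 13·28 = 1302 → 14c = 938 → c = 67 pt.
Span of 11: 11·67 + 10·28 = 737 + 280 = 1017 pt.
Inner content = 1017 − 2·6 = 1005 pt.
4 columns + 3 column gaps: 4d + 3·15 = 1005.
4d = 1005 − 45 = 960, so d = 240 pt.

240 pt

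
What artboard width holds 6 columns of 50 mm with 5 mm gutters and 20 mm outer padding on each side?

Total width: 2·20 + 6·50 + 5·5 = 365 mm.

365 mm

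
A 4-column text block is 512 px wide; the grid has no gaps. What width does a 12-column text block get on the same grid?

4c = 512 → c = 128 px.
12-column span = 12·128 = 1536 px.

1536 px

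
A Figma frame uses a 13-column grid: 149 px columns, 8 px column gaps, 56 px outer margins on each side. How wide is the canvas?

Canvas = 2·56 + 13·149 + 12·8 = 112 + 1937 + 96 = 2145 px.

2145 px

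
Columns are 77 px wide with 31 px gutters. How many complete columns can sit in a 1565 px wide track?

14 columns

k columns need k·77 + (k−1)·31 = k·108 − 31.
k·108 − 31 ≤ 1565 → k ≤ 1596 / 108 ≈ 14.78, so k = 14.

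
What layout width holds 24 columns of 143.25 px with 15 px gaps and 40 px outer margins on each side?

Layout = 2·40 + 24·143.25 + 23·15 = 80 + 3438 + 345 = 3863 px.

3863 px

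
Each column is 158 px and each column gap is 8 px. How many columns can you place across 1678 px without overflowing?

10 columns: 10·158 + 9·8 = 1652 px ≤ 1678.
11 columns: 1818 px > 1678. So 10.

10 columns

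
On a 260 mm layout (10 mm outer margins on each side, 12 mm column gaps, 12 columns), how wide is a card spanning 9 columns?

177 mm

Take off 20 mm of margins, leaving 240 mm.
12c + 11·12 = 240 → 12c = 108 → c = 9 mm.
9-column span = 9·9 + 8·12 = 177 mm.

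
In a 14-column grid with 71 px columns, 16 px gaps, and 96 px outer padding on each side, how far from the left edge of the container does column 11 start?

966 px

Column 11 starts at margin + 10·(column + gutter) = 96 + 10·87 = 966 px.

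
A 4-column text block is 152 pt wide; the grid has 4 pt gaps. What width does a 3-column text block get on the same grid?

113 pt

4c + 3·4 = 152 → 4c = 140 → c = 35 pt.
3 columns plus 2 gaps: 105 + 8 = 113 pt.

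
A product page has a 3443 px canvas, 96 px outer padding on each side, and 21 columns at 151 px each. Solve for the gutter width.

4 px

Inside the margins: 3443 − 192 = 3251 px.
21 columns take 21·151 = 3171 px; remaining 80 splits into 20 gutters.
g = 80 / 20 = 4 px.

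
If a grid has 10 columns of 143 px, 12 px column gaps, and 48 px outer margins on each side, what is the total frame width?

Adding margins, columns and gutters: 96 + 1430 + 108 = 1634 px.

1634 px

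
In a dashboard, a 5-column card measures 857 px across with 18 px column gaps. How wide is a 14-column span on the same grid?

5 columns + 4 column gaps: 5c + 4·18 = 857.
5c = 857 − 72 = 785, so c = 157 px.
Span of 14: 14·157 + 13·18 = 2198 + 234 = 2432 px.

2432 px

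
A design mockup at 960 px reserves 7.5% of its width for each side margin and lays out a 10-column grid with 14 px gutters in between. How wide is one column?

Each margin = 7.5% of 960 = 72 px; content = 960 − 2·72 = 816 px.
10 columns + 9 gutters: 10c + 9·14 = 816.
10c = 816 − 126 = 690, so c = 69 px.

69 px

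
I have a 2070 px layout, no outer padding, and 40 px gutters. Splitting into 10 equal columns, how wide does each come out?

10c + 9·40 = 2070 → 10c = 1710 → c = 171 px.

171 px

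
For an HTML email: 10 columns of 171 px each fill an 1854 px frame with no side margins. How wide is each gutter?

16 px

10 columns take 10·171 = 1710 px; remaining 144 splits into 9 gutters.
g = 144 / 9 = 16 px.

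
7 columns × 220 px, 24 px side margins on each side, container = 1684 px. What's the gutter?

Subtract both margins: 1684 − 2·24 = 1636 px.
7 columns take 7·220 = 1540 px; remaining 96 splits into 6 gutters.
g = 96 / 6 = 16 px.

16 px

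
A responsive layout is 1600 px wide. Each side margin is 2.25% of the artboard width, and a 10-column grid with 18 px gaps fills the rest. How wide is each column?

Margins: 2.25% × 1600 = 36 px each, so content = 1600 − 72 = 1528 px.
10c + 9·18 = 1528 → 10c = 1366 → c = 136.6 px.

136.6 px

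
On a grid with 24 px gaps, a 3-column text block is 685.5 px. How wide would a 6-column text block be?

1395 px

3 columns + 2 gaps: 3c + 2·24 = 685.5.
3c = 685.5 − 48 = 637.5, so c = 212.5 px.
6-column span = 6·212.5 + 5·24 = 1395 px.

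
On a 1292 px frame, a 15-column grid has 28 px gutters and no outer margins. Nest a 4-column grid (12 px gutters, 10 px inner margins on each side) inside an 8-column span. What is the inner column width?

15c + 14·28 = 1292 → 15c = 900 → c = 60 px.
8-column span = 8·60 + 7·28 = 676 px.
Inner content = 676 − 2·10 = 656 px.
4d + 3·12 = 656 → 4d = 620 → d = 155 px.

155 px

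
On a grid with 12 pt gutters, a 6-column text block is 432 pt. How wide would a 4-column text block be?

6c + 5·12 = 432 → 6c = 372 → c = 62 pt.
4 columns plus 3 gutters: 248 + 36 = 284 pt.

284 pt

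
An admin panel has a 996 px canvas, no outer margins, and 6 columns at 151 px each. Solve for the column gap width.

6 columns take 6·151 = 906 px; remaining 90 splits into 5 column gaps.
g = 90 / 5 = 18 px.

18 px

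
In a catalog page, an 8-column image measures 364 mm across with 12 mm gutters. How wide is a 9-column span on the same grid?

411 mm

Subtracting 7 gutters of 12 leaves 280 for 8 columns, so c = 35 mm.
9 columns plus 8 gutters: 315 + 96 = 411 mm.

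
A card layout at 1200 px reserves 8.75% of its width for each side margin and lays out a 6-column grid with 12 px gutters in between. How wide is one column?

155 px

Margins: 8.75% × 1200 = 105 px each, so content = 1200 − 210 = 990 px.
6 columns + 5 gutters: 6c + 5·12 = 990.
6c = 990 − 60 = 930, so c = 155 px.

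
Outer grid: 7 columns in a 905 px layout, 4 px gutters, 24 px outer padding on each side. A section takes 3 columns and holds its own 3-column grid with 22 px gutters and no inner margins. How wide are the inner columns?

107 px

Subtract both margins: 905 − 2·24 = 857 px.
7 columns + 6 gutters: 7c + 6·4 = 857.
7c = 857 − 24 = 833, so c = 119 px.
Span of 3: 3·119 + 2·4 = 357 + 8 = 365 px.
Subtracting 2 gutters of 22 leaves 321 for 3 columns, so d = 107 px.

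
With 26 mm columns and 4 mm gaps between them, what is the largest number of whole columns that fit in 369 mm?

12 columns

12 columns: 12·26 + 11·4 = 356 mm ≤ 369.
13 columns: 386 mm > 369. So 12.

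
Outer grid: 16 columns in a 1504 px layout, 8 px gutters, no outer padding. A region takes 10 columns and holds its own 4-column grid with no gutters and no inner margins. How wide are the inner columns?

16 columns + 15 gutters: 16c + 15·8 = 1504.
16c = 1504 − 120 = 1384, so c = 86.5 px.
10 columns plus 9 gutters: 865 + 72 = 937 px.
With no gutters, each column is 937/4 = 234.25 px.

234.25 px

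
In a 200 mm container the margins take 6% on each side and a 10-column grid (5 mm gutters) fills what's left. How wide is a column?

13.1 mm

200 × (1 − 2·6%) = 200 × 88% = 176 mm for the columns.
Subtracting 9 gutters of 5 leaves 131 for 10 columns, so c = 13.1 mm.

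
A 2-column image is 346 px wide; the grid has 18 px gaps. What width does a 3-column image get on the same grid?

528 px

2 columns + 1 gap: 2c + 1·18 = 346.
2c = 346 − 18 = 328, so c = 164 px.
Span of 3: 3·164 + 2·18 = 492 + 36 = 528 px.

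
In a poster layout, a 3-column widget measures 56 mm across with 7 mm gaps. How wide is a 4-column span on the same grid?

77 mm

3c + 2·7 = 56 → 3c = 42 → c = 14 mm.
Span of 4: 4·14 + 3·7 = 56 + 21 = 77 mm.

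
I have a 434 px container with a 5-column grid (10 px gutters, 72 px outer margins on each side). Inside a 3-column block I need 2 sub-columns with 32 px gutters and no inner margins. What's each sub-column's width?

69 px

Inside the margins: 434 − 144 = 290 px.
5 columns + 4 gutters: 5c + 4·10 = 290.
5c = 290 − 40 = 250, so c = 50 px.
3-column span = 3·50 + 2·10 = 170 px.
170 − 1·32 = 138; ÷2 gives d = 69 px.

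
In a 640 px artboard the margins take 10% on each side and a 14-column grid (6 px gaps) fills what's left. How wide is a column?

31 px

Margins: 10% × 640 = 64 px each, so content = 640 − 128 = 512 px.
Subtracting 13 gaps of 6 leaves 434 for 14 columns, so c = 31 px.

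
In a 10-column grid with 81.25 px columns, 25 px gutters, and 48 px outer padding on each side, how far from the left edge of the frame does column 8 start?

791.75 px

Column 8 starts at margin + 7·(column + gutter) = 48 + 7·106.25 = 791.75 px.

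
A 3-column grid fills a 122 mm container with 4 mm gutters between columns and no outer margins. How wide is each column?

38 mm

122 − 2·4 = 114; ÷3 gives c = 38 mm.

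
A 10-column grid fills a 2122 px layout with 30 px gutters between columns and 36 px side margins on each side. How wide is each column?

Subtract both margins: 2122 − 2·36 = 2050 px.
10 columns + 9 gutters: 10c + 9·30 = 2050.
10c = 2050 − 270 = 1780, so c = 178 px.

178 px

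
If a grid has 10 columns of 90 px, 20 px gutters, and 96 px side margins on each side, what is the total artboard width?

1272 px

Adding margins, columns and gutters: 192 + 900 + 180 = 1272 px.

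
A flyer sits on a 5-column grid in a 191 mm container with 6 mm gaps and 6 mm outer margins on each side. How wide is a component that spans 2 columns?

68 mm

Subtract both margins: 191 − 2·6 = 179 mm.
Subtracting 4 gaps of 6 leaves 155 for 5 columns, so c = 31 mm.
2-column span = 2·31 + 1·6 = 68 mm.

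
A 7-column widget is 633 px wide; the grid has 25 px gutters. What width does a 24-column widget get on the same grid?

2231 px

7 columns + 6 gutters: 7c + 6·25 = 633.
7c = 633 − 150 = 483, so c = 69 px.
24-column span = 24·69 + 23·25 = 2231 px.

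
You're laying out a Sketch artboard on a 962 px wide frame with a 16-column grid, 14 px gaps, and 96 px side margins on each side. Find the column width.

Inside the margins: 962 − 192 = 770 px.
16c + 15·14 = 770 → 16c = 560 → c = 35 px.

35 px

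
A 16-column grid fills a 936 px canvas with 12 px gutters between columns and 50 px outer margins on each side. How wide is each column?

41 px

Content width = 936 − 2·50 = 836 px.
836 − 15·12 = 656; ÷16 gives c = 41 px.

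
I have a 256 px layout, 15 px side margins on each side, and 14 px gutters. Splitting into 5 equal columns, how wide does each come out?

34 px

Subtract both margins: 256 − 2·15 = 226 px.
5c + 4·14 = 226 → 5c = 170 → c = 34 px.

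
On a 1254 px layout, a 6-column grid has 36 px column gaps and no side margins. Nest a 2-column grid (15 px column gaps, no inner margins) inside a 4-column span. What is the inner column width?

404.5 px

Subtracting 5 column gaps of 36 leaves 1074 for 6 columns, so c = 179 px.
4 columns plus 3 column gaps: 716 + 108 = 824 px.
2d + 1·15 = 824 → 2d = 809 → d = 404.5 px.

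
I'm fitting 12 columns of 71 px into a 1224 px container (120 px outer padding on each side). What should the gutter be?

12 px

Subtract both margins: 1224 − 2·120 = 984 px.
Columns use 852 px, leaving 132 px across 11 gutters = 12 px each.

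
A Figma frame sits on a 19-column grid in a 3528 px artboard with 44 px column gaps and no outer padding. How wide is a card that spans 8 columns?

19c + 18·44 = 3528 → 19c = 2736 → c = 144 px.
Span of 8: 8·144 + 7·44 = 1152 + 308 = 1460 px.

1460 px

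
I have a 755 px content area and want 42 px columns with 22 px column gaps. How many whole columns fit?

12 columns: 12·42 + 11·22 = 746 px ≤ 755.
13 columns: 810 px > 755. So 12.

12 columns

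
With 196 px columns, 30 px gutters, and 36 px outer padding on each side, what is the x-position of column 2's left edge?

Before column 2: the margin + 1 column + 1 gutter.
Offset = 36 + 1·(196 + 30) = 36 + 226 = 262 px.

262 px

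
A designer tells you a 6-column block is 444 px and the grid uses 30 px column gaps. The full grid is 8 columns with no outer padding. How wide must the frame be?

602 px

Subtracting 5 column gaps of 30 leaves 294 for 6 columns, so c = 49 px.
Frame = 8·49 + 7·30 = 392 + 210 = 602 px.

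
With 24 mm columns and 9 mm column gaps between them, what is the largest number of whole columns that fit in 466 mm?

Each extra column adds 24 + 9 = 33 mm.
(466 + 9) / 33 = 14.39, so 14 columns fit.

14 columns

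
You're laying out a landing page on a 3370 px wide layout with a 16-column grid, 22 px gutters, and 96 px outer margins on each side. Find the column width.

178 px

Subtract both margins: 3370 − 2·96 = 3178 px.
16 columns + 15 gutters: 16c + 15·22 = 3178.
16c = 3178 − 330 = 2848, so c = 178 px.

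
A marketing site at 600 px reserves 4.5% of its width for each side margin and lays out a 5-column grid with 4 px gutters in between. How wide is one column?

Each margin = 4.5% of 600 = 27 px; content = 600 − 2·27 = 546 px.
Subtracting 4 gutters of 4 leaves 530 for 5 columns, so c = 106 px.

106 px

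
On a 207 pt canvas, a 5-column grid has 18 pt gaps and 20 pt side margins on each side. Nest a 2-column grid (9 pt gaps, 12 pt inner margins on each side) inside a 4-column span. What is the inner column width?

48.5 pt

Subtract both margins: 207 − 2·20 = 167 pt.
5 columns + 4 gaps: 5c + 4·18 = 167.
5c = 167 − 72 = 95, so c = 19 pt.
4-column span = 4·19 + 3·18 = 130 pt.
Inner content = 130 − 2·12 = 106 pt.
2d + 1·9 = 106 → 2d = 97 → d = 48.5 pt.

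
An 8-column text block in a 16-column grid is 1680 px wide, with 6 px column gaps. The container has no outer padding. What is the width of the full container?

8 columns + 7 column gaps: 8c + 7·6 = 1680.
8c = 1680 − 42 = 1638, so c = 204.75 px.
Summing: 3276 + 90 = 3366 px.

3366 px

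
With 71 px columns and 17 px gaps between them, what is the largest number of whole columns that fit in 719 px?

8 columns

Each extra column adds 71 + 17 = 88 px.
(719 + 17) / 88 = 8.36, so 8 columns fit.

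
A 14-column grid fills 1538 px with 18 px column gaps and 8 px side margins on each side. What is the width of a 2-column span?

202 px

Content width = 1538 − 2·8 = 1522 px.
14c + 13·18 = 1522 → 14c = 1288 → c = 92 px.
2-column span = 2·92 + 1·18 = 202 px.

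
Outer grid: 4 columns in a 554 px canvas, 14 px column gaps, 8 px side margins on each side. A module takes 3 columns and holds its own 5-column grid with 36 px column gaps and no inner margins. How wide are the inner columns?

Inside the margins: 554 − 16 = 538 px.
538 − 3·14 = 496; ÷4 gives c = 124 px.
3-column span = 3·124 + 2·14 = 400 px.
5d + 4·36 = 400 → 5d = 256 → d = 51.2 px.

51.2 px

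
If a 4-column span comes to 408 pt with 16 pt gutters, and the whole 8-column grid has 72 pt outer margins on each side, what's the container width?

976 pt

4 columns + 3 gutters: 4c + 3·16 = 408.
4c = 408 − 48 = 360, so c = 90 pt.
Adding margins, columns and gutters: 144 + 720 + 112 = 976 pt.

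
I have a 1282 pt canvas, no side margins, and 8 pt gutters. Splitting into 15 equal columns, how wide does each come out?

15c + 14·8 = 1282 → 15c = 1170 → c = 78 pt.

78 pt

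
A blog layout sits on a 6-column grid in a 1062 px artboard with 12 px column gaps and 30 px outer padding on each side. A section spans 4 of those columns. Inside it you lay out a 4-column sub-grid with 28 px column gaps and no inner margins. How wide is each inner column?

145 px

Subtract both margins: 1062 − 2·30 = 1002 px.
1002 − 5·12 = 942; ÷6 gives c = 157 px.
Span of 4: 4·157 + 3·12 = 628 + 36 = 664 px.
Subtracting 3 column gaps of 28 leaves 580 for 4 columns, so d = 145 px.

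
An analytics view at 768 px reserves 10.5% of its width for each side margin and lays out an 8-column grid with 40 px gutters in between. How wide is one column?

40.84 px

Margins: 10.5% × 768 = 80.64 px each, so content = 768 − 161.28 = 606.72 px.
8c + 7·40 = 606.72 → 8c = 326.72 → c = 40.84 px.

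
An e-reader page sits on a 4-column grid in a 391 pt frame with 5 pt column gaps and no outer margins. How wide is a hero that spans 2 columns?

Subtracting 3 column gaps of 5 leaves 376 for 4 columns, so c = 94 pt.
Span of 2: 2·94 + 1·5 = 188 + 5 = 193 pt.

193 pt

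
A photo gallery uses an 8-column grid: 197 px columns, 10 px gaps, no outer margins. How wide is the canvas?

1646 px

Summing: 1576 + 70 = 1646 px.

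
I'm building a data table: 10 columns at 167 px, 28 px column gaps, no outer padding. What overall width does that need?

1922 px

Summing: 1670 + 252 = 1922 px.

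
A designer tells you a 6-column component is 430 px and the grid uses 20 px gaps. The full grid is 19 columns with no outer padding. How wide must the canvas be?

430 − 5·20 = 330; ÷6 gives c = 55 px.
Total width: 19·55 + 18·20 = 1405 px.

1405 px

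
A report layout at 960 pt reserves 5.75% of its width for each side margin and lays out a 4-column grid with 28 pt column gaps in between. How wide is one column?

191.4 pt

960 × (1 − 2·5.75%) = 960 × 88.5% = 849.6 pt for the columns.
Subtracting 3 column gaps of 28 leaves 765.6 for 4 columns, so c = 191.4 pt.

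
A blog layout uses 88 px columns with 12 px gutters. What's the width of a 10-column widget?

10-column span = 10·88 + 9·12 = 988 px.

988 px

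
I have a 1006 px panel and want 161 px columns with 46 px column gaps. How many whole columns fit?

5 columns

5 columns: 5·161 + 4·46 = 989 px ≤ 1006.
6 columns: 1196 px > 1006. So 5.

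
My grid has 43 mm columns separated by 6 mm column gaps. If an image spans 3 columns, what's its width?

3 columns plus 2 column gaps: 129 + 12 = 141 mm.

141 mm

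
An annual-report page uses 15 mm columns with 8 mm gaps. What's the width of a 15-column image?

Span of 15: 15·15 + 14·8 = 225 + 112 = 337 mm.

337 mm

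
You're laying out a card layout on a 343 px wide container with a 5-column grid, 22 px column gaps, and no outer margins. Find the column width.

Subtracting 4 column gaps of 22 leaves 255 for 5 columns, so c = 51 px.

51 px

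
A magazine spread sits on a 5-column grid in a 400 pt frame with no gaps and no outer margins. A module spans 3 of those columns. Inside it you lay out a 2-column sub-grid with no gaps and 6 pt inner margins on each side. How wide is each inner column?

114 pt

5c = 400 → c = 80 pt.
With no gaps, 3 columns span 3·80 = 240 pt.
Inner content = 240 − 2·6 = 228 pt.
2d = 228 → d = 114 pt.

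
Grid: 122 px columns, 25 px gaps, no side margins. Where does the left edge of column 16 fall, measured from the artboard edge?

Before column 16: 15 columns + 15 gaps.
Offset = 15·(122 + 25) = 15·147 = 2205 px.

2205 px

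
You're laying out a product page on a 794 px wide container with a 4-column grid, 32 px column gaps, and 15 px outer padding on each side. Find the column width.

167 px

Inside the margins: 794 − 30 = 764 px.
Subtracting 3 column gaps of 32 leaves 668 for 4 columns, so c = 167 px.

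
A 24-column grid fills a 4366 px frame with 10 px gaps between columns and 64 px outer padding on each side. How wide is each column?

167 px

Content width = 4366 − 2·64 = 4238 px.
Subtracting 23 gaps of 10 leaves 4008 for 24 columns, so c = 167 px.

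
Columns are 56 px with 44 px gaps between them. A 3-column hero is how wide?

256 px

Span of 3: 3·56 + 2·44 = 168 + 88 = 256 px.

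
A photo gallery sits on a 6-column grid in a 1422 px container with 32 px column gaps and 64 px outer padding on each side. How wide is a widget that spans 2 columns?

410 px

Inside the margins: 1422 − 128 = 1294 px.
6 columns + 5 column gaps: 6c + 5·32 = 1294.
6c = 1294 − 160 = 1134, so c = 189 px.
2 columns plus 1 column gap: 378 + 32 = 410 px.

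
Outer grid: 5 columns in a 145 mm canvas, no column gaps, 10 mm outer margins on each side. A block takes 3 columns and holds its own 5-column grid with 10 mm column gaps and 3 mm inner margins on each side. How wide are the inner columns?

5.8 mm

Take off 20 mm of margins, leaving 125 mm.
5c = 125 → c = 25 mm.
3-column span = 3·25 = 75 mm.
Inner content = 75 − 2·3 = 69 mm.
Subtracting 4 column gaps of 10 leaves 29 for 5 columns, so d = 5.8 mm.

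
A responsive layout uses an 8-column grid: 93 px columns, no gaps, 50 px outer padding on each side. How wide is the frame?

844 px

Total width: 2·50 + 8·93 = 844 px.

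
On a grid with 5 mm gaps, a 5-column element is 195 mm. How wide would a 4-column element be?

155 mm

5 columns + 4 gaps: 5c + 4·5 = 195.
5c = 195 − 20 = 175, so c = 35 mm.
Span of 4: 4·35 + 3·5 = 140 + 15 = 155 mm.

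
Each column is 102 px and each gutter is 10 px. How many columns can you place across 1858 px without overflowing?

Each extra column adds 102 + 10 = 112 px.
(1858 + 10) / 112 = 16.68, so 16 columns fit.

16 columns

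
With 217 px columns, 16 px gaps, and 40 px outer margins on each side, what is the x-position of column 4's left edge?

739 px

Each column+gutter stride is 233 px; 3 of them past the 40 px margin is 40 + 699 = 739 px.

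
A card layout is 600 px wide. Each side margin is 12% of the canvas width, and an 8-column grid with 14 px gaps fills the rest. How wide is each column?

600 × (1 − 2·12%) = 600 × 76% = 456 px for the columns.
Subtracting 7 gaps of 14 leaves 358 for 8 columns, so c = 44.75 px.

44.75 px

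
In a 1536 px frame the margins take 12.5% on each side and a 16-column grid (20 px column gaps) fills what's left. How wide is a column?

Margins: 12.5% × 1536 = 192 px each, so content = 1536 − 384 = 1152 px.
16 columns + 15 column gaps: 16c + 15·20 = 1152.
16c = 1152 − 300 = 852, so c = 53.25 px.

53.25 px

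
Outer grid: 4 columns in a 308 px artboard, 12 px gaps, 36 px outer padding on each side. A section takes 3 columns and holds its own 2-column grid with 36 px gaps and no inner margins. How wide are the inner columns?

Subtract both margins: 308 − 2·36 = 236 px.
4 columns + 3 gaps: 4c + 3·12 = 236.
4c = 236 − 36 = 200, so c = 50 px.
3 columns plus 2 gaps: 150 + 24 = 174 px.
Subtracting 1 gap of 36 leaves 138 for 2 columns, so d = 69 px.

69 px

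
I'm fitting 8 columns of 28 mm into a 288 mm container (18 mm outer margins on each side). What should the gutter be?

4 mm

Inside the margins: 288 − 36 = 252 mm.
Columns use 224 mm, leaving 28 mm across 7 gutters = 4 mm each.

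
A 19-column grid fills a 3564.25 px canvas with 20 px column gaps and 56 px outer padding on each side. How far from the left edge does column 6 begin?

969.75 px

Take off 112 px of margins, leaving 3452.25 px.
Subtracting 18 column gaps of 20 leaves 3092.25 for 19 columns, so c = 162.75 px.
Each column+gutter stride is 182.75 px; 5 of them past the 56 px margin is 56 + 913.75 = 969.75 px.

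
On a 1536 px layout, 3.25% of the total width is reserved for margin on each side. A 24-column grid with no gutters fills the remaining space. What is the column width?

Each margin = 3.25% of 1536 = 49.92 px; content = 1536 − 2·49.92 = 1436.16 px.
With no gutters, each column is 1436.16/24 = 59.84 px.

59.84 px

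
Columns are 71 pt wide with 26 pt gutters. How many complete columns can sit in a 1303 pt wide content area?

13 columns: 13·71 + 12·26 = 1235 pt ≤ 1303.
14 columns: 1332 pt > 1303. So 13.

13 columns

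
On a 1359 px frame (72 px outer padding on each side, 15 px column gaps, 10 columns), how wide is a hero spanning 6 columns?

723 px

Inside the margins: 1359 − 144 = 1215 px.
10 columns + 9 column gaps: 10c + 9·15 = 1215.
10c = 1215 − 135 = 1080, so c = 108 px.
6 columns plus 5 column gaps: 648 + 75 = 723 px.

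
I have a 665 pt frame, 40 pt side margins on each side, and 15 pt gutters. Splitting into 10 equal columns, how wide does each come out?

45 pt

Subtract both margins: 665 − 2·40 = 585 pt.
10 columns + 9 gutters: 10c + 9·15 = 585.
10c = 585 − 135 = 450, so c = 45 pt.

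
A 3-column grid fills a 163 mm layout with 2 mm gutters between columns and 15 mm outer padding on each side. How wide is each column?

43 mm

Take off 30 mm of margins, leaving 133 mm.
3c + 2·2 = 133 → 3c = 129 → c = 43 mm.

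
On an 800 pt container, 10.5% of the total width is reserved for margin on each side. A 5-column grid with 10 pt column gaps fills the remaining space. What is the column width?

118.4 pt

800 × (1 − 2·10.5%) = 800 × 79% = 632 pt for the columns.
5 columns + 4 column gaps: 5c + 4·10 = 632.
5c = 632 − 40 = 592, so c = 118.4 pt.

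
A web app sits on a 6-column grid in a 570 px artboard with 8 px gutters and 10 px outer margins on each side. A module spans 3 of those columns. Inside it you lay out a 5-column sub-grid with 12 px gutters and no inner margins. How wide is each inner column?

44.6 px

Subtract both margins: 570 − 2·10 = 550 px.
Subtracting 5 gutters of 8 leaves 510 for 6 columns, so c = 85 px.
3 columns plus 2 gutters: 255 + 16 = 271 px.
271 − 4·12 = 223; ÷5 gives d = 44.6 px.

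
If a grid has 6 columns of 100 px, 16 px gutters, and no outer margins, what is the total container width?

680 px

Container = 6·100 + 5·16 = 600 + 80 = 680 px.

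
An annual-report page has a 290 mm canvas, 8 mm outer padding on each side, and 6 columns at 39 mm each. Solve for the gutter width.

Subtract both margins: 290 − 2·8 = 274 mm.
Columns use 234 mm, leaving 40 mm across 5 gutters = 8 mm each.

8 mm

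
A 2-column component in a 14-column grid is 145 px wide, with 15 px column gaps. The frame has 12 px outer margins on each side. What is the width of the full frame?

2c + 1·15 = 145 → 2c = 130 → c = 65 px.
Frame = 2·12 + 14·65 + 13·15 = 24 + 910 + 195 = 1129 px.

1129 px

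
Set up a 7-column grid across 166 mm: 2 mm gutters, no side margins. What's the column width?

7c + 6·2 = 166 → 7c = 154 → c = 22 mm.

22 mm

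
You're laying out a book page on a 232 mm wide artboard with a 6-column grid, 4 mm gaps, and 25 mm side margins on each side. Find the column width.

27 mm

Subtract both margins: 232 − 2·25 = 182 mm.
6 columns + 5 gaps: 6c + 5·4 = 182.
6c = 182 − 20 = 162, so c = 27 mm.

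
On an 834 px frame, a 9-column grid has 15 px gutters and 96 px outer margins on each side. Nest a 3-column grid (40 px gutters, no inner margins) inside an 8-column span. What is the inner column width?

Outer content = 834 − 2·96 = 642 px.
9 columns + 8 gutters: 9c + 8·15 = 642.
9c = 642 − 120 = 522, so c = 58 px.
Span of 8: 8·58 + 7·15 = 464 + 105 = 569 px.
3 columns + 2 gutters: 3d + 2·40 = 569.
3d = 569 − 80 = 489, so d = 163 px.

163 px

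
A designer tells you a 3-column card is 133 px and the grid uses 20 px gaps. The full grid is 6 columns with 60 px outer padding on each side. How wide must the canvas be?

133 − 2·20 = 93; ÷3 gives c = 31 px.
Canvas = 2·60 + 6·31 + 5·20 = 120 + 186 + 100 = 406 px.

406 px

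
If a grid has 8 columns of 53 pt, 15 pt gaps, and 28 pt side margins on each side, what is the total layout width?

585 pt

Layout = 2·28 + 8·53 + 7·15 = 56 + 424 + 105 = 585 pt.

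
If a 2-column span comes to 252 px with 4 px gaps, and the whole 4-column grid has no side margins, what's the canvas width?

2c + 1·4 = 252 → 2c = 248 → c = 124 px.
Canvas = 4·124 + 3·4 = 496 + 12 = 508 px.

508 px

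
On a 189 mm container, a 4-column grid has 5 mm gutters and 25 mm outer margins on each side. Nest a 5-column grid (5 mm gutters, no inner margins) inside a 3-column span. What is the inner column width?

Outer content = 189 − 2·25 = 139 mm.
4c + 3·5 = 139 → 4c = 124 → c = 31 mm.
3 columns plus 2 gutters: 93 + 10 = 103 mm.
5d + 4·5 = 103 → 5d = 83 → d = 16.6 mm.

16.6 mm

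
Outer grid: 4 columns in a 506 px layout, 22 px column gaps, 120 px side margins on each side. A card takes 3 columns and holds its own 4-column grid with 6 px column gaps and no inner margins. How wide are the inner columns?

Subtract both margins: 506 − 2·120 = 266 px.
4 columns + 3 column gaps: 4c + 3·22 = 266.
4c = 266 − 66 = 200, so c = 50 px.
3-column span = 3·50 + 2·22 = 194 px.
4 columns + 3 column gaps: 4d + 3·6 = 194.
4d = 194 − 18 = 176, so d = 44 px.

44 px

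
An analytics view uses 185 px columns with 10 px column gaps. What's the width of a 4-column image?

770 px

4-column span = 4·185 + 3·10 = 770 px.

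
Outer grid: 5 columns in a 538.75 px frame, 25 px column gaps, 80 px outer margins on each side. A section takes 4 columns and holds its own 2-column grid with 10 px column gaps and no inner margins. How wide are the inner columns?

Take off 160 px of margins, leaving 378.75 px.
378.75 − 4·25 = 278.75; ÷5 gives c = 55.75 px.
4-column span = 4·55.75 + 3·25 = 298 px.
298 − 1·10 = 288; ÷2 gives d = 144 px.

144 px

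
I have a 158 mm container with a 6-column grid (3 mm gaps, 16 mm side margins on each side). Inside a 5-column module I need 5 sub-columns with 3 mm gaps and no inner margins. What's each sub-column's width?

18.5 mm

Inside the margins: 158 − 32 = 126 mm.
6 columns + 5 gaps: 6c + 5·3 = 126.
6c = 126 − 15 = 111, so c = 18.5 mm.
5-column span = 5·18.5 + 4·3 = 104.5 mm.
5d + 4·3 = 104.5 → 5d = 92.5 → d = 18.5 mm.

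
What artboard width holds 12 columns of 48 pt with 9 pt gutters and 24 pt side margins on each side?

Total width: 2·24 + 12·48 + 11·9 = 723 pt.

723 pt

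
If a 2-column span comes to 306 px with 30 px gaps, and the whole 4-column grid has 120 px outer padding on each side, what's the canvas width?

882 px

2 columns + 1 gap: 2c + 1·30 = 306.
2c = 306 − 30 = 276, so c = 138 px.
Canvas = 2·120 + 4·138 + 3·30 = 240 + 552 + 90 = 882 px.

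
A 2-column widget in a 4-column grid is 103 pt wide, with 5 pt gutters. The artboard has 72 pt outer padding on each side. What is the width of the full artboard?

2c + 1·5 = 103 → 2c = 98 → c = 49 pt.
Artboard = 2·72 + 4·49 + 3·5 = 144 + 196 + 15 = 355 pt.

355 pt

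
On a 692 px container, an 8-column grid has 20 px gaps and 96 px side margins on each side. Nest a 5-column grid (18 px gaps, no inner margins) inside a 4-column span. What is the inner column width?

Inside the margins: 692 − 192 = 500 px.
8c + 7·20 = 500 → 8c = 360 → c = 45 px.
Span of 4: 4·45 + 3·20 = 180 + 60 = 240 px.
Subtracting 4 gaps of 18 leaves 168 for 5 columns, so d = 33.6 px.

33.6 px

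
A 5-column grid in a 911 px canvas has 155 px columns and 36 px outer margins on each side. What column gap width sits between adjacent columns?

16 px

Content width = 911 − 2·36 = 839 px.
Columns use 775 px, leaving 64 px across 4 column gaps = 16 px each.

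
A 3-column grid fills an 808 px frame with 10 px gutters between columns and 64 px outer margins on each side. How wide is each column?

Take off 128 px of margins, leaving 680 px.
680 − 2·10 = 660; ÷3 gives c = 220 px.

220 px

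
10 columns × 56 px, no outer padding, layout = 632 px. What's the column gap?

8 px

Columns use 560 px, leaving 72 px across 9 column gaps = 8 px each.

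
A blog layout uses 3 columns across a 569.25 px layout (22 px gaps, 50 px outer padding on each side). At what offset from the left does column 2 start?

Subtract both margins: 569.25 − 2·50 = 469.25 px.
3 columns + 2 gaps: 3c + 2·22 = 469.25.
3c = 469.25 − 44 = 425.25, so c = 141.75 px.
Column 2 starts at margin + 1·(column + gutter) = 50 + 1·163.75 = 213.75 px.

213.75 px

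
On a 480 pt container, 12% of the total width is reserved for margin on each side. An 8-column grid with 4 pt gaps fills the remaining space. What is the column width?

480 × (1 − 2·12%) = 480 × 76% = 364.8 pt for the columns.
8 columns + 7 gaps: 8c + 7·4 = 364.8.
8c = 364.8 − 28 = 336.8, so c = 42.1 pt.

42.1 pt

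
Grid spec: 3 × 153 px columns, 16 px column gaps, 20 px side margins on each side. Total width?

Adding margins, columns and gutters: 40 + 459 + 32 = 531 px.

531 px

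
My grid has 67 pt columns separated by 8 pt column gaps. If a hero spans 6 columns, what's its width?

442 pt

Span of 6: 6·67 + 5·8 = 402 + 40 = 442 pt.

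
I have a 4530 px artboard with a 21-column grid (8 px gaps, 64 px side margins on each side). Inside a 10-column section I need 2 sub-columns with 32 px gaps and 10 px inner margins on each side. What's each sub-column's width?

1020 px

Subtract both margins: 4530 − 2·64 = 4402 px.
21c + 20·8 = 4402 → 21c = 4242 → c = 202 px.
10-column span = 10·202 + 9·8 = 2092 px.
Inner content = 2092 − 2·10 = 2072 px.
Subtracting 1 gap of 32 leaves 2040 for 2 columns, so d = 1020 px.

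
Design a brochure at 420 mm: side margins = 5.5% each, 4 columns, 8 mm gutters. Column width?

Each margin = 5.5% of 420 = 23.1 mm; content = 420 − 2·23.1 = 373.8 mm.
4c + 3·8 = 373.8 → 4c = 349.8 → c = 87.45 mm.

87.45 mm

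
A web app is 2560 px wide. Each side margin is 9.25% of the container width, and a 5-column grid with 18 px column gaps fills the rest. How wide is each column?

Each margin = 9.25% of 2560 = 236.8 px; content = 2560 − 2·236.8 = 2086.4 px.
5 columns + 4 column gaps: 5c + 4·18 = 2086.4.
5c = 2086.4 − 72 = 2014.4, so c = 402.88 px.

402.88 px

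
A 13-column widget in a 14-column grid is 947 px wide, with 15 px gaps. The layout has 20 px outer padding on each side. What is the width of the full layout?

1061 px

947 − 12·15 = 767; ÷13 gives c = 59 px.
Adding margins, columns and gutters: 40 + 826 + 195 = 1061 px.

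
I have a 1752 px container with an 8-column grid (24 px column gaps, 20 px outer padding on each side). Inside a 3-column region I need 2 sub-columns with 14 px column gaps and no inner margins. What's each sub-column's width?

Outer content = 1752 − 2·20 = 1712 px.
8 columns + 7 column gaps: 8c + 7·24 = 1712.
8c = 1712 − 168 = 1544, so c = 193 px.
3 columns plus 2 column gaps: 579 + 48 = 627 px.
2d + 1·14 = 627 → 2d = 613 → d = 306.5 px.

306.5 px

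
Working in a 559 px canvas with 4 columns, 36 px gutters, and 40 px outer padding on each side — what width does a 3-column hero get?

Content width = 559 − 2·40 = 479 px.
Subtracting 3 gutters of 36 leaves 371 for 4 columns, so c = 92.75 px.
3-column span = 3·92.75 + 2·36 = 350.25 px.

350.25 px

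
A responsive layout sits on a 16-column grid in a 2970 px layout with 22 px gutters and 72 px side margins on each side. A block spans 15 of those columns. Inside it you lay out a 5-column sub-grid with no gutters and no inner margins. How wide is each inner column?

Subtract both margins: 2970 − 2·72 = 2826 px.
16c + 15·22 = 2826 → 16c = 2496 → c = 156 px.
Span of 15: 15·156 + 14·22 = 2340 + 308 = 2648 px.
2648 / 5 = 529.6 px per column.

529.6 px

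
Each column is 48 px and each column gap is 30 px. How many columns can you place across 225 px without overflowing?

k columns need k·48 + (k−1)·30 = k·78 − 30.
k·78 − 30 ≤ 225 → k ≤ 255 / 78 ≈ 3.27, so k = 3.

3 columns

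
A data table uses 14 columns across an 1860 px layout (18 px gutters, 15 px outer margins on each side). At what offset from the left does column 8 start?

939 px

Inside the margins: 1860 − 30 = 1830 px.
Subtracting 13 gutters of 18 leaves 1596 for 14 columns, so c = 114 px.
Before column 8: the margin + 7 columns + 7 gutters.
Offset = 15 + 7·(114 + 18) = 15 + 924 = 939 px.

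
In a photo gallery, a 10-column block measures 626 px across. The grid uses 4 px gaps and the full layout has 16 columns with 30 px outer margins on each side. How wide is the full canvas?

1064 px

626 − 9·4 = 590; ÷10 gives c = 59 px.
Canvas = 2·30 + 16·59 + 15·4 = 60 + 944 + 60 = 1064 px.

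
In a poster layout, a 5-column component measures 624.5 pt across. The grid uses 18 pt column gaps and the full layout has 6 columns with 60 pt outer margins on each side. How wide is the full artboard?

873 pt

5 columns + 4 column gaps: 5c + 4·18 = 624.5.
5c = 624.5 − 72 = 552.5, so c = 110.5 pt.
Adding margins, columns and gutters: 120 + 663 + 90 = 873 pt.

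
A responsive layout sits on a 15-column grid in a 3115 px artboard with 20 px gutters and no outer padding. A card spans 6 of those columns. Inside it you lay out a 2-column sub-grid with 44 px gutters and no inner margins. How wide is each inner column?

15 columns + 14 gutters: 15c + 14·20 = 3115.
15c = 3115 − 280 = 2835, so c = 189 px.
6-column span = 6·189 + 5·20 = 1234 px.
Subtracting 1 gutter of 44 leaves 1190 for 2 columns, so d = 595 px.

595 px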